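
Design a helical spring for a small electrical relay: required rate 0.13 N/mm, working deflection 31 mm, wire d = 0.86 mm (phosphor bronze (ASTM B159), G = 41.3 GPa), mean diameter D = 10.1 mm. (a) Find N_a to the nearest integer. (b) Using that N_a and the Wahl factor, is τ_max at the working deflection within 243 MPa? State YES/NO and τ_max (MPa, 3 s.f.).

(a) 21 coils; (b) YES, τ_max = 184 MPa

N_a = Gd⁴/(8D³k) = (41.3×10³)(0.86⁴)/(8·10.1³·0.13) = 21.08 → N_a = 21
Actual rate k = Gd⁴/(8D³·21) = 0.13052 N/mm
Working load F = kδ = 0.13052·31 = 4.0461 N
C = 10.1/0.86 = 11.7442; K_W = (4C−1)/(4C−4)+0.615/C = 1.1222
τ_max = K_W·8FD/(πd³) = 1.1222·163.61 = 183.59 MPa
τ_max ≤ 243 MPa → acceptable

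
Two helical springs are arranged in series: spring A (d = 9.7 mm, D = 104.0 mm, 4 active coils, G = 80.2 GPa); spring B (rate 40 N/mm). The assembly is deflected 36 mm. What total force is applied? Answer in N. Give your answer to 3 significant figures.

476 N

k_A = Gd⁴/(8D³N_a) = (80.2×10³)(9.7⁴)/(8·104.0³·4) = 19.725 N/mm
Series: 1/k_eq = 1/19.725 + 1/40 = 0.075698; k_eq = 13.21 N/mm
F = k_eq·δ = 13.21·36 = 475.58 N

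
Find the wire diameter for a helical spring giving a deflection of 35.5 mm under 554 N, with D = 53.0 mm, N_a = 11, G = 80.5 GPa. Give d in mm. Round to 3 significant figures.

Required rate k = F/δ = 554/35.5 = 15.606 N/mm
d = (8D³N_a·k / G)^(1/4) = (8·53.0³·11·15.606 / (80.5×10³))^0.25
  = (2539.8)^0.25 = 7.0990 mm

7.10 mm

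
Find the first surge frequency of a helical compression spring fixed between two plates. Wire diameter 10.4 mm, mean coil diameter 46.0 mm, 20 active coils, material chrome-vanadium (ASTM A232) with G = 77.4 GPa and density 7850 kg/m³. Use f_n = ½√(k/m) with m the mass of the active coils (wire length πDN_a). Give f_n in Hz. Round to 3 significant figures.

86.8 Hz

k = Gd⁴/(8D³N_a) = (77.4×10³)(10.4⁴)/(8·46.0³·20) = 58.141 N/mm = 58141 N/m
Wire length L = πDN_a = π·46.0·20 = 2890.3 mm
m = ρ·(πd²/4)·L = 7850 × 84.949×10⁻⁶ m² × 2.8903 m = 1.9274 kg
f_n = ½√(k/m) = 0.5·√(58141/1.9274) = 0.5·√(30166) = 86.842 Hz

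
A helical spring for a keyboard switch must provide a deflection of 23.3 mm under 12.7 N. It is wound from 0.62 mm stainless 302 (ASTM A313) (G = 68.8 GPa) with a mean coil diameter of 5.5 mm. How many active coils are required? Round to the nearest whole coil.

Required rate k = F/δ = 12.7/23.3 = 0.54506 N/mm
N_a = Gd⁴/(8D³k) = (68.8×10³ × 0.62⁴)/(8 × 5.5³ × 0.54506)
    = 10166.1 / 725.481 = 14.01 → 14 coils

14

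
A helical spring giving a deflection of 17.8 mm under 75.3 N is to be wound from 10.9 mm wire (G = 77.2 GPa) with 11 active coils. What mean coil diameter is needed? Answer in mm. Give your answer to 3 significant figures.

143 mm

Required rate k = F/δ = 75.3/17.8 = 4.2303 N/mm
D = (Gd⁴/(8N_a·k))^(1/3) = (77.2×10³·10.9⁴/(8·11·4.2303))^(1/3)
  = (2.92729e+06)^(1/3) = 143.0502 mm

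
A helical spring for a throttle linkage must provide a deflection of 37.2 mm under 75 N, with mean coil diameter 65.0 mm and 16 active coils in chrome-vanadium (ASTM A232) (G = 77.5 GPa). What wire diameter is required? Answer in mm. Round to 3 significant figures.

Required rate k = F/δ = 75/37.2 = 2.0161 N/mm
d = (8D³N_a·k / G)^(1/4) = (8·65.0³·16·2.0161 / (77.5×10³))^0.25
  = (914.46)^0.25 = 5.4991 mm

5.50 mm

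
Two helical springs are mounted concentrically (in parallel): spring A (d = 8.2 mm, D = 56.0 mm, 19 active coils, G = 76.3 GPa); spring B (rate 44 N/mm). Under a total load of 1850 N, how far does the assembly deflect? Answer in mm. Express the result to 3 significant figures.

k_A = Gd⁴/(8D³N_a) = (76.3×10³)(8.2⁴)/(8·56.0³·19) = 12.923 N/mm
Parallel: k_eq = 12.923 + 44 = 56.923 N/mm
δ = F/k_eq = 1850/56.923 = 32.5 mm

32.5 mm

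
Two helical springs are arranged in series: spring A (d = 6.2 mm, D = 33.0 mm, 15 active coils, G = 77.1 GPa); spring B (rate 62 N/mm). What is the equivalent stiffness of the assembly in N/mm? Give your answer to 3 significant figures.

k_A = Gd⁴/(8D³N_a) = (77.1×10³)(6.2⁴)/(8·33.0³·15) = 26.418 N/mm
Series: 1/k_eq = 1/26.418 + 1/62 = 0.053982; k_eq = 18.525 N/mm

18.5 N/mm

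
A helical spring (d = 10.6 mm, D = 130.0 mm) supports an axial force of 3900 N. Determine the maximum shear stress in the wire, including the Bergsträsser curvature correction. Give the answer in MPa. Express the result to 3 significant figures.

1200 MPa

Spring index C = D/d = 130.0/10.6 = 12.2642
K_B = (4C+2)/(4C−3) = 51.057/46.057 = 1.1086
τ₀ = 8FD/(πd³) = 8·3900·130.0/(π·10.6³) = 4.056e+06/3741.7 = 1084 MPa
τ_max = K·τ₀ = 1.1086 × 1084 = 1201.7 MPa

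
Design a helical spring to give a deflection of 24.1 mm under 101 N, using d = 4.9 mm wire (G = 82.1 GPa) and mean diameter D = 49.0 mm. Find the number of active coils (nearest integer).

12

Required rate k = F/δ = 101/24.1 = 4.1909 N/mm
N_a = Gd⁴/(8D³k) = (82.1×10³ × 4.9⁴)/(8 × 49.0³ × 4.1909)
    = 4.7329e+07 / 3.94441e+06 = 12 → 12 coils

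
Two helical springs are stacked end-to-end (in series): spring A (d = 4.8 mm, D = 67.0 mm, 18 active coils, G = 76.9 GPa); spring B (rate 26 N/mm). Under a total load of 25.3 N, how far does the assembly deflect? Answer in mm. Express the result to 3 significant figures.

k_A = Gd⁴/(8D³N_a) = (76.9×10³)(4.8⁴)/(8·67.0³·18) = 0.94255 N/mm
Series: 1/k_eq = 1/0.94255 + 1/26 = 1.0994; k_eq = 0.90958 N/mm
δ = F/k_eq = 25.3/0.90958 = 27.815 mm

27.8 mm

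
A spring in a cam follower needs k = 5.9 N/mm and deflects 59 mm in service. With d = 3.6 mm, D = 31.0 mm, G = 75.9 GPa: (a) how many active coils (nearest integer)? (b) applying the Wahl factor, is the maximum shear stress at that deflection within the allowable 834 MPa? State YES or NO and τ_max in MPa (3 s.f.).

N_a = Gd⁴/(8D³k) = (75.9×10³)(3.6⁴)/(8·31.0³·5.9) = 9.066 → N_a = 9
Actual rate k = Gd⁴/(8D³·9) = 5.9434 N/mm
Working load F = kδ = 5.9434·59 = 350.66 N
C = 31.0/3.6 = 8.6111; K_W = (4C−1)/(4C−4)+0.615/C = 1.1700
τ_max = K_W·8FD/(πd³) = 1.1700·593.31 = 694.15 MPa
τ_max ≤ 834 MPa → acceptable

(a) 9 coils; (b) YES, τ_max = 694 MPa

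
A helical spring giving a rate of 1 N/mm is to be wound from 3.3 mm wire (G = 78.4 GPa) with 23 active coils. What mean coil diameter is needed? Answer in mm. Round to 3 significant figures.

D = (Gd⁴/(8N_a·k))^(1/3) = (78.4×10³·3.3⁴/(8·23·1))^(1/3)
  = (50530.5)^(1/3) = 36.9702 mm

37.0 mm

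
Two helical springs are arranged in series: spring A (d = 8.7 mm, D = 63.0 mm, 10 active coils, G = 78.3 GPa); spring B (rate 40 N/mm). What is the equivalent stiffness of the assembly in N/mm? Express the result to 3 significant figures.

k_A = Gd⁴/(8D³N_a) = (78.3×10³)(8.7⁴)/(8·63.0³·10) = 22.425 N/mm
Series: 1/k_eq = 1/22.425 + 1/40 = 0.069594; k_eq = 14.369 N/mm

14.4 N/mm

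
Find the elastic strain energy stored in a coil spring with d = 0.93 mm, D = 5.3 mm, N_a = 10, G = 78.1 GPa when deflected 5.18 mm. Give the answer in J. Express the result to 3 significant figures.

0.0658 J

k = Gd⁴/(8D³N_a) = (78.1×10³)(0.93⁴)/(8·5.3³·10) = 4.9053 N/mm
U = ½kδ² = 0.5 × 4.9053 × 5.18² = 65.81 N·mm = 0.06581 J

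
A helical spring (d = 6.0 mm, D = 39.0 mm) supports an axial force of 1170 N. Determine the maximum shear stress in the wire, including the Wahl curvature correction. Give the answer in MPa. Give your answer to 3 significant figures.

Spring index C = D/d = 39.0/6.0 = 6.5000
K_W = (4C−1)/(4C−4) + 0.615/C = 25.000/22.000 + 0.0946 = 1.2310
τ₀ = 8FD/(πd³) = 8·1170·39.0/(π·6.0³) = 365040/678.58 = 537.94 MPa
τ_max = K·τ₀ = 1.2310 × 537.94 = 662.2 MPa

662 MPa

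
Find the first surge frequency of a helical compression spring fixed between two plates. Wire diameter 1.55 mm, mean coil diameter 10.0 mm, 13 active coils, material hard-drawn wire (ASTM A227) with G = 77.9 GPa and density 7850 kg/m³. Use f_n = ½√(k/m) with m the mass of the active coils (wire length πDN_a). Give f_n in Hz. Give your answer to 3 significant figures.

423 Hz

k = Gd⁴/(8D³N_a) = (77.9×10³)(1.55⁴)/(8·10.0³·13) = 4.3235 N/mm = 4323.5 N/m
Wire length L = πDN_a = π·10.0·13 = 408.41 mm
m = ρ·(πd²/4)·L = 7850 × 1.8869×10⁻⁶ m² × 0.40841 m = 0.0060495 kg
f_n = ½√(k/m) = 0.5·√(4323.5/0.0060495) = 0.5·√(7.1469e+05) = 422.7 Hz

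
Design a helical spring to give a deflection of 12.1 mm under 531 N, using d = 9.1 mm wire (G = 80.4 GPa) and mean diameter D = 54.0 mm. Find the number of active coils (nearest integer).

10

Required rate k = F/δ = 531/12.1 = 43.884 N/mm
N_a = Gd⁴/(8D³k) = (80.4×10³ × 9.1⁴)/(8 × 54.0³ × 43.884)
    = 5.51343e+08 / 5.52816e+07 = 9.973 → 10 coils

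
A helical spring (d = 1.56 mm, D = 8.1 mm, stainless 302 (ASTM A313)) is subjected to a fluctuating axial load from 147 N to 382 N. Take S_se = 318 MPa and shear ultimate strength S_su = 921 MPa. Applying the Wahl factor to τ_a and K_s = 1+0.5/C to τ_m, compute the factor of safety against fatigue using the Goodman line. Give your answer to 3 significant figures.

C = D/d = 8.1/1.56 = 5.1923; K_W = (4C−1)/(4C−4)+0.615/C = 1.2973; K_s = 1+0.5/C = 1.0963
F_a = (F_max−F_min)/2 = 117.5 N; F_m = (F_max+F_min)/2 = 264.5 N
τ_a = K_W·8F_aD/(πd³) = 1.2973 × 638.39 = 828.22 MPa
τ_m = K_s·8F_mD/(πd³) = 1.0963 × 1437.1 = 1575.5 MPa
Goodman: 1/n_f = τ_a/S_se + τ_m/S_su = 828.22/318 + 1575.5/921 = 2.60446 + 1.71059 = 4.315
n_f = 1/4.315 = 0.2317

0.232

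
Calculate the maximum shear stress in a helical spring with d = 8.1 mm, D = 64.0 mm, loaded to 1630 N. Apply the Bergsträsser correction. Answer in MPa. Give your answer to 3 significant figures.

Spring index C = D/d = 64.0/8.1 = 7.9012
K_B = (4C+2)/(4C−3) = 33.605/28.605 = 1.1748
τ₀ = 8FD/(πd³) = 8·1630·64.0/(π·8.1³) = 834560/1669.6 = 499.86 MPa
τ_max = K·τ₀ = 1.1748 × 499.86 = 587.24 MPa

587 MPa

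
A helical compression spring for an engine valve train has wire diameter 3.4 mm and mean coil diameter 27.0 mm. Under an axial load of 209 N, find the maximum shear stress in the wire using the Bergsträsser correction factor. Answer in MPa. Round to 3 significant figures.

429 MPa

Spring index C = D/d = 27.0/3.4 = 7.9412
K_B = (4C+2)/(4C−3) = 33.765/28.765 = 1.1738
τ₀ = 8FD/(πd³) = 8·209·27.0/(π·3.4³) = 45144/123.48 = 365.61 MPa
τ_max = K·τ₀ = 1.1738 × 365.61 = 429.16 MPa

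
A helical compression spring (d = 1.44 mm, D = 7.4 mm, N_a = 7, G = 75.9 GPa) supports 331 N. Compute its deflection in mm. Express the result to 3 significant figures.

23.0 mm

k = Gd⁴/(8D³N_a) = (75.9×10³)(1.44⁴)/(8·7.4³·7) = 14.382 N/mm
δ = F/k = 331 / 14.382 = 23.015 mm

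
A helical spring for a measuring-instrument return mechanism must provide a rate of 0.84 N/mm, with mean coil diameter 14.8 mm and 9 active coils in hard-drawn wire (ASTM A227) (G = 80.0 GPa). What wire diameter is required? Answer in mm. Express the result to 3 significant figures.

d = (8D³N_a·k / G)^(1/4) = (8·14.8³·9·0.84 / (80.0×10³))^0.25
  = (2.4508)^0.25 = 1.2512 mm

1.25 mm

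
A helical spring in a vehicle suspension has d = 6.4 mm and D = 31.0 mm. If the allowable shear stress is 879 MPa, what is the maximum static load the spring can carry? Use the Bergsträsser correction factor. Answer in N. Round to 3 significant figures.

C = D/d = 31.0/6.4 = 4.8438
K_B = (4C+2)/(4C−3) = 21.375/16.375 = 1.3053
τ_max = K·8FD/(πd³) → F_max = τ_allow·πd³/(8DK)
F_max = 879·π·6.4³/(8·31.0·1.3053) = 7.239e+05/323.73 = 2236.2 N

2240 N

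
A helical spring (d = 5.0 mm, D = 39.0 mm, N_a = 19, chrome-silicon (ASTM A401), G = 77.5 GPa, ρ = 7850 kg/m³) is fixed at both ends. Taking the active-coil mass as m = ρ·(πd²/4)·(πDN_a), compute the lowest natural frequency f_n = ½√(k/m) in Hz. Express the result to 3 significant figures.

61.2 Hz

k = Gd⁴/(8D³N_a) = (77.5×10³)(5.0⁴)/(8·39.0³·19) = 5.3721 N/mm = 5372.1 N/m
Wire length L = πDN_a = π·39.0·19 = 2327.9 mm
m = ρ·(πd²/4)·L = 7850 × 19.635×10⁻⁶ m² × 2.3279 m = 0.35881 kg
f_n = ½√(k/m) = 0.5·√(5372.1/0.35881) = 0.5·√(14972) = 61.18 Hz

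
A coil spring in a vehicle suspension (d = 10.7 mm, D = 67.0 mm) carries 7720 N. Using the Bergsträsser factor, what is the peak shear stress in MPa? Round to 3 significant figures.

1320 MPa

Spring index C = D/d = 67.0/10.7 = 6.2617
K_B = (4C+2)/(4C−3) = 27.047/22.047 = 1.2268
τ₀ = 8FD/(πd³) = 8·7720·67.0/(π·10.7³) = 4.13792e+06/3848.6 = 1075.2 MPa
τ_max = K·τ₀ = 1.2268 × 1075.2 = 1319 MPa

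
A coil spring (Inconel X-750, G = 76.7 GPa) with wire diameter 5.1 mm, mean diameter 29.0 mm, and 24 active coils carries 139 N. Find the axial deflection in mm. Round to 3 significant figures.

12.5 mm

k = Gd⁴/(8D³N_a) = (76.7×10³)(5.1⁴)/(8·29.0³·24) = 11.081 N/mm
δ = F/k = 139 / 11.081 = 12.544 mm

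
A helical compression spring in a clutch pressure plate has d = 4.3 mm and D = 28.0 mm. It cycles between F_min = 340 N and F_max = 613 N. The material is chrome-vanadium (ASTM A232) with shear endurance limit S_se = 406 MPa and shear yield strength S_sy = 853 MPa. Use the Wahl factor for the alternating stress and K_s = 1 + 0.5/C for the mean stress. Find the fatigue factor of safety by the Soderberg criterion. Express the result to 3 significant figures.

C = D/d = 28.0/4.3 = 6.5116; K_W = (4C−1)/(4C−4)+0.615/C = 1.2305; K_s = 1+0.5/C = 1.0768
F_a = (F_max−F_min)/2 = 136.5 N; F_m = (F_max+F_min)/2 = 476.5 N
τ_a = K_W·8F_aD/(πd³) = 1.2305 × 122.41 = 150.63 MPa
τ_m = K_s·8F_mD/(πd³) = 1.0768 × 427.32 = 460.13 MPa
Soderberg: 1/n_f = τ_a/S_se + τ_m/S_sy = 150.63/406 + 460.13/853 = 0.37101 + 0.53943 = 0.91044
n_f = 1/0.91044 = 1.098

1.10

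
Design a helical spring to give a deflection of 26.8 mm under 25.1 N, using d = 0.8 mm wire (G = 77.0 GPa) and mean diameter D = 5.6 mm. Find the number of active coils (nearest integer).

Required rate k = F/δ = 25.1/26.8 = 0.93657 N/mm
N_a = Gd⁴/(8D³k) = (77.0×10³ × 0.8⁴)/(8 × 5.6³ × 0.93657)
    = 31539.2 / 1315.81 = 23.97 → 24 coils

24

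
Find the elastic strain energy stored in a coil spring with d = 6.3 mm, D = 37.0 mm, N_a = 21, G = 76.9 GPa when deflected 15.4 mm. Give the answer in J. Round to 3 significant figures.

1.69 J

k = Gd⁴/(8D³N_a) = (76.9×10³)(6.3⁴)/(8·37.0³·21) = 14.236 N/mm
U = ½kδ² = 0.5 × 14.236 × 15.4² = 1688.1 N·mm = 1.6881 J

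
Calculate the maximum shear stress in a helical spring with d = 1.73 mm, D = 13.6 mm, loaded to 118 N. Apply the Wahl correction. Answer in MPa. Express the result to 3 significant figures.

937 MPa

Spring index C = D/d = 13.6/1.73 = 7.8613
K_W = (4C−1)/(4C−4) + 0.615/C = 30.445/27.445 + 0.0782 = 1.1875
τ₀ = 8FD/(πd³) = 8·118·13.6/(π·1.73³) = 12838.4/16.266 = 789.26 MPa
τ_max = K·τ₀ = 1.1875 × 789.26 = 937.28 MPa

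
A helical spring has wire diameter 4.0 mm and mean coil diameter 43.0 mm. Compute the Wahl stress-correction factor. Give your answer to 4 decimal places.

1.1341

C = D/d = 43.0/4.0 = 10.7500
K_W = (4C−1)/(4C−4) + 0.615/C = 42.000/39.000 + 0.0572 = 1.1341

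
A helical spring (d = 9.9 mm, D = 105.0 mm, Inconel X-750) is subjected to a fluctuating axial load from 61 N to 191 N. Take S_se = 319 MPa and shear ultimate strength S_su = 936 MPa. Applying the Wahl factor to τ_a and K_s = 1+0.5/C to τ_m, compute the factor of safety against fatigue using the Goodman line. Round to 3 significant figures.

C = D/d = 105.0/9.9 = 10.6061; K_W = (4C−1)/(4C−4)+0.615/C = 1.1361; K_s = 1+0.5/C = 1.0471
F_a = (F_max−F_min)/2 = 65 N; F_m = (F_max+F_min)/2 = 126 N
τ_a = K_W·8F_aD/(πd³) = 1.1361 × 17.912 = 20.349 MPa
τ_m = K_s·8F_mD/(πd³) = 1.0471 × 34.721 = 36.358 MPa
Goodman: 1/n_f = τ_a/S_se + τ_m/S_su = 20.349/319 + 36.358/936 = 0.06379 + 0.03884 = 0.10263
n_f = 1/0.10263 = 9.743

9.74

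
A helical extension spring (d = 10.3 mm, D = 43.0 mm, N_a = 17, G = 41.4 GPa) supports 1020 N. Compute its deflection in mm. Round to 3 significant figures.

23.7 mm

k = Gd⁴/(8D³N_a) = (41.4×10³)(10.3⁴)/(8·43.0³·17) = 43.093 N/mm
δ = F/k = 1020 / 43.093 = 23.67 mm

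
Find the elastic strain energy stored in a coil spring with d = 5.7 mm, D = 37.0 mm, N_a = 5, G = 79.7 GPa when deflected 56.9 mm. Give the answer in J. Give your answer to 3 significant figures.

67.2 J

k = Gd⁴/(8D³N_a) = (79.7×10³)(5.7⁴)/(8·37.0³·5) = 41.523 N/mm
U = ½kδ² = 0.5 × 41.523 × 56.9² = 67218 N·mm = 67.218 J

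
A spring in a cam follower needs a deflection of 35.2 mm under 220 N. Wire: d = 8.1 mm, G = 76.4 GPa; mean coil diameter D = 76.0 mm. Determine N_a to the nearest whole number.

15

Required rate k = F/δ = 220/35.2 = 6.25 N/mm
N_a = Gd⁴/(8D³k) = (76.4×10³ × 8.1⁴)/(8 × 76.0³ × 6.25)
    = 3.28877e+08 / 2.19488e+07 = 14.98 → 15 coils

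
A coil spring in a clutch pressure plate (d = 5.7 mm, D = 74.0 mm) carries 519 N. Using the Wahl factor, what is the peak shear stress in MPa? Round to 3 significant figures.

Spring index C = D/d = 74.0/5.7 = 12.9825
K_W = (4C−1)/(4C−4) + 0.615/C = 50.930/47.930 + 0.0474 = 1.1100
τ₀ = 8FD/(πd³) = 8·519·74.0/(π·5.7³) = 307248/581.8 = 528.1 MPa
τ_max = K·τ₀ = 1.1100 × 528.1 = 586.17 MPa

586 MPa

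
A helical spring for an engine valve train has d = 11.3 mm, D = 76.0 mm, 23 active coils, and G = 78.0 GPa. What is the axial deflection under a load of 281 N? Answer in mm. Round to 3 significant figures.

17.8 mm

k = Gd⁴/(8D³N_a) = (78.0×10³)(11.3⁴)/(8·76.0³·23) = 15.745 N/mm
δ = F/k = 281 / 15.745 = 17.847 mm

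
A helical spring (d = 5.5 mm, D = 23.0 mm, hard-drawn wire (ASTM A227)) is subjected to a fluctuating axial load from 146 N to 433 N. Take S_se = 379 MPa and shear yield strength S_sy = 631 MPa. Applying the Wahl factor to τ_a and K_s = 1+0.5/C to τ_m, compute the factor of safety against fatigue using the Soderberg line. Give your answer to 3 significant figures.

2.74

C = D/d = 23.0/5.5 = 4.1818; K_W = (4C−1)/(4C−4)+0.615/C = 1.3828; K_s = 1+0.5/C = 1.1196
F_a = (F_max−F_min)/2 = 143.5 N; F_m = (F_max+F_min)/2 = 289.5 N
τ_a = K_W·8F_aD/(πd³) = 1.3828 × 50.516 = 69.853 MPa
τ_m = K_s·8F_mD/(πd³) = 1.1196 × 101.91 = 114.1 MPa
Soderberg: 1/n_f = τ_a/S_se + τ_m/S_sy = 69.853/379 + 114.1/631 = 0.18431 + 0.18082 = 0.36513
n_f = 1/0.36513 = 2.739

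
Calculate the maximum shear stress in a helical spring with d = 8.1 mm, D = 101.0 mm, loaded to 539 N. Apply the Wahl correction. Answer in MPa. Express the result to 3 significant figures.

291 MPa

Spring index C = D/d = 101.0/8.1 = 12.4691
K_W = (4C−1)/(4C−4) + 0.615/C = 48.877/45.877 + 0.0493 = 1.1147
τ₀ = 8FD/(πd³) = 8·539·101.0/(π·8.1³) = 435512/1669.6 = 260.85 MPa
τ_max = K·τ₀ = 1.1147 × 260.85 = 290.78 MPa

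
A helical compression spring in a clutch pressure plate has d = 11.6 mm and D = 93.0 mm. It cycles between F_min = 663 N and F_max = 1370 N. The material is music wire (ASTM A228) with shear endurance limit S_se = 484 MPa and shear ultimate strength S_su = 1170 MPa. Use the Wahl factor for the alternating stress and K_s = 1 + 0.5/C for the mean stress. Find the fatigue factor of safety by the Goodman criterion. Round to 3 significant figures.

C = D/d = 93.0/11.6 = 8.0172; K_W = (4C−1)/(4C−4)+0.615/C = 1.1836; K_s = 1+0.5/C = 1.0624
F_a = (F_max−F_min)/2 = 353.5 N; F_m = (F_max+F_min)/2 = 1016.5 N
τ_a = K_W·8F_aD/(πd³) = 1.1836 × 53.634 = 63.48 MPa
τ_m = K_s·8F_mD/(πd³) = 1.0624 × 154.23 = 163.84 MPa
Goodman: 1/n_f = τ_a/S_se + τ_m/S_su = 63.48/484 + 163.84/1170 = 0.13116 + 0.14004 = 0.2712
n_f = 1/0.2712 = 3.687

3.69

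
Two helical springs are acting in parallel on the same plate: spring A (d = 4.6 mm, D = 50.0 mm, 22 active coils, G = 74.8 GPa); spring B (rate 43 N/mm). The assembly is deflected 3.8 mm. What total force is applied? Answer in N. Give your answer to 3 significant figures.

k_A = Gd⁴/(8D³N_a) = (74.8×10³)(4.6⁴)/(8·50.0³·22) = 1.5223 N/mm
Parallel: k_eq = 1.5223 + 43 = 44.522 N/mm
F = k_eq·δ = 44.522·3.8 = 169.18 N

169 N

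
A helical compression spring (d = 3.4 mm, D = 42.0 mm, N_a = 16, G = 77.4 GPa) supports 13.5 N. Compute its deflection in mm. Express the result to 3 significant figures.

12.4 mm

k = Gd⁴/(8D³N_a) = (77.4×10³)(3.4⁴)/(8·42.0³·16) = 1.0907 N/mm
δ = F/k = 13.5 / 1.0907 = 12.378 mm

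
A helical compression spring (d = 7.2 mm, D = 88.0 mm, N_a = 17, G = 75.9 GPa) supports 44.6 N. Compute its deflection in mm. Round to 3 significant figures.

20.3 mm

k = Gd⁴/(8D³N_a) = (75.9×10³)(7.2⁴)/(8·88.0³·17) = 2.2008 N/mm
δ = F/k = 44.6 / 2.2008 = 20.265 mm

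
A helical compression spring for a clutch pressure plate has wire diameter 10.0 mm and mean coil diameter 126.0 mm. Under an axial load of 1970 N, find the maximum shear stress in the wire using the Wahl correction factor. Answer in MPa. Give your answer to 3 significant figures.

Spring index C = D/d = 126.0/10.0 = 12.6000
K_W = (4C−1)/(4C−4) + 0.615/C = 49.400/46.400 + 0.0488 = 1.1135
τ₀ = 8FD/(πd³) = 8·1970·126.0/(π·10.0³) = 1.98576e+06/3141.6 = 632.09 MPa
τ_max = K·τ₀ = 1.1135 × 632.09 = 703.81 MPa

704 MPa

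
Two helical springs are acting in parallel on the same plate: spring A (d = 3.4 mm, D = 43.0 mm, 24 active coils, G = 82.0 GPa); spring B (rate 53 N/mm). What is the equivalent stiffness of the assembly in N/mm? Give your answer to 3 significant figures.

53.7 N/mm

k_A = Gd⁴/(8D³N_a) = (82.0×10³)(3.4⁴)/(8·43.0³·24) = 0.71783 N/mm
Parallel: k_eq = 0.71783 + 53 = 53.718 N/mm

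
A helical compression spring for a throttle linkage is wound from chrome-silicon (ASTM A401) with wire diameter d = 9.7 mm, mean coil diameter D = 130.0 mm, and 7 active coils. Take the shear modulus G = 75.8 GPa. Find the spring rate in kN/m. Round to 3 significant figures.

5.45 kN/m

k = Gd⁴/(8D³N_a) = (75.8×10³ × 9.7⁴) / (8 × 130.0³ × 7)
  = 6.71052e+08 / 1.23032e+08 = 5.4543 N/mm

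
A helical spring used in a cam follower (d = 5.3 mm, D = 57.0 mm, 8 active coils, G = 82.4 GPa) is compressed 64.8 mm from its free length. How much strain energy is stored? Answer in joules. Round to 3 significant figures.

11.5 J

k = Gd⁴/(8D³N_a) = (82.4×10³)(5.3⁴)/(8·57.0³·8) = 5.4856 N/mm
U = ½kδ² = 0.5 × 5.4856 × 64.8² = 11517 N·mm = 11.517 J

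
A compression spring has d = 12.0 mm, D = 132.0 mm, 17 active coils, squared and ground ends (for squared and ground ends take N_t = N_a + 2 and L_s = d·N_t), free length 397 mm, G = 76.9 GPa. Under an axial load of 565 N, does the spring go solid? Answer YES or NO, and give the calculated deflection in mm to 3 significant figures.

NO, δ = 111 mm

k = Gd⁴/(8D³N_a) = (76.9×10³)(12.0⁴)/(8·132.0³·17) = 5.0979 N/mm
N_t = 19; L_s = 12.0·19 = 228 mm; δ_solid = L₀ − L_s = 397 − 228 = 169 mm
δ = F/k = 565/5.0979 = 110.83 mm
δ < δ_solid → spring does not go solid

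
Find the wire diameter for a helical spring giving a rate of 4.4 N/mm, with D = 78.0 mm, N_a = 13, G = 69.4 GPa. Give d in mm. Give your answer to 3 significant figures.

d = (8D³N_a·k / G)^(1/4) = (8·78.0³·13·4.4 / (69.4×10³))^0.25
  = (3129)^0.25 = 7.4792 mm

7.48 mm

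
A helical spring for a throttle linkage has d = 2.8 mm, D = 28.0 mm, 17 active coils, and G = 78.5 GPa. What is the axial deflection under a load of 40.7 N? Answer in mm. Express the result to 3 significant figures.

k = Gd⁴/(8D³N_a) = (78.5×10³)(2.8⁴)/(8·28.0³·17) = 1.6162 N/mm
δ = F/k = 40.7 / 1.6162 = 25.183 mm

25.2 mm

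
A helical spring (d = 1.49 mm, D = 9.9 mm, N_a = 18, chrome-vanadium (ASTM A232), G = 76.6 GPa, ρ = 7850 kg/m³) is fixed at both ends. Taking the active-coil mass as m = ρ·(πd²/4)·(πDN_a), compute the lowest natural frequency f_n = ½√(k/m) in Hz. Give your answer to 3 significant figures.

297 Hz

k = Gd⁴/(8D³N_a) = (76.6×10³)(1.49⁴)/(8·9.9³·18) = 2.7021 N/mm = 2702.1 N/m
Wire length L = πDN_a = π·9.9·18 = 559.83 mm
m = ρ·(πd²/4)·L = 7850 × 1.7437×10⁻⁶ m² × 0.55983 m = 0.0076628 kg
f_n = ½√(k/m) = 0.5·√(2702.1/0.0076628) = 0.5·√(3.5263e+05) = 296.91 Hz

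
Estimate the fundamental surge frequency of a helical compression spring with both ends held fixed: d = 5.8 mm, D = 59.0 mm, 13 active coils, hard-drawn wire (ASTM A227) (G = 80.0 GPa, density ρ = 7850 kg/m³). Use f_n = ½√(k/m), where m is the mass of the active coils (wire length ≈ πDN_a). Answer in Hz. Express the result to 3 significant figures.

46.0 Hz

k = Gd⁴/(8D³N_a) = (80.0×10³)(5.8⁴)/(8·59.0³·13) = 4.2385 N/mm = 4238.5 N/m
Wire length L = πDN_a = π·59.0·13 = 2409.6 mm
m = ρ·(πd²/4)·L = 7850 × 26.421×10⁻⁶ m² × 2.4096 m = 0.49976 kg
f_n = ½√(k/m) = 0.5·√(4238.5/0.49976) = 0.5·√(8481.1) = 46.046 Hz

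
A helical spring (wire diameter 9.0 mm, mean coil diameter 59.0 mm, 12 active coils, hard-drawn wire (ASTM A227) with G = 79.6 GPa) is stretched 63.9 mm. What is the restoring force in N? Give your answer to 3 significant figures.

1690 N

k = Gd⁴/(8D³N_a) = (79.6×10³)(9.0⁴)/(8·59.0³·12) = 26.488 N/mm
F = k·δ = 26.488 × 63.9 = 1692.6 N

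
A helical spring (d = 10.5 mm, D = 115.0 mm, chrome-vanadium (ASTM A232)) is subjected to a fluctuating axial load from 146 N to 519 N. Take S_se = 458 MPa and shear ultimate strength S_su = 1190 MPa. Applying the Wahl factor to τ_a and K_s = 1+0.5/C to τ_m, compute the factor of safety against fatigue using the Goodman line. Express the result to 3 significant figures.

5.25

C = D/d = 115.0/10.5 = 10.9524; K_W = (4C−1)/(4C−4)+0.615/C = 1.1315; K_s = 1+0.5/C = 1.0457
F_a = (F_max−F_min)/2 = 186.5 N; F_m = (F_max+F_min)/2 = 332.5 N
τ_a = K_W·8F_aD/(πd³) = 1.1315 × 47.179 = 53.384 MPa
τ_m = K_s·8F_mD/(πd³) = 1.0457 × 84.113 = 87.953 MPa
Goodman: 1/n_f = τ_a/S_se + τ_m/S_su = 53.384/458 + 87.953/1190 = 0.11656 + 0.07391 = 0.19047
n_f = 1/0.19047 = 5.25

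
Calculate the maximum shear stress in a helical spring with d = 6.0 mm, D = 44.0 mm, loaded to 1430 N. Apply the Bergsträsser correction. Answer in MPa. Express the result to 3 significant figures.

883 MPa

Spring index C = D/d = 44.0/6.0 = 7.3333
K_B = (4C+2)/(4C−3) = 31.333/26.333 = 1.1899
τ₀ = 8FD/(πd³) = 8·1430·44.0/(π·6.0³) = 503360/678.58 = 741.78 MPa
τ_max = K·τ₀ = 1.1899 × 741.78 = 882.62 MPa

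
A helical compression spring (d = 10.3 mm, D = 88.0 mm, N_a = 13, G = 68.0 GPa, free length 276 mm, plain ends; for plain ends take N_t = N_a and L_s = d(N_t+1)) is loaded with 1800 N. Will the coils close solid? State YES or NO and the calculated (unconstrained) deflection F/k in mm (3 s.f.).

k = Gd⁴/(8D³N_a) = (68.0×10³)(10.3⁴)/(8·88.0³·13) = 10.799 N/mm
N_t = 13; L_s = 10.3·14 = 144.2 mm; δ_solid = L₀ − L_s = 276 − 144.2 = 131.8 mm
δ = F/k = 1800/10.799 = 166.68 mm
δ ≥ δ_solid → spring goes solid

YES, δ = 167 mm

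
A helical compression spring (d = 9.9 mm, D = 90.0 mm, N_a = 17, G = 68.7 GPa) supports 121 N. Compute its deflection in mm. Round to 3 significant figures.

18.2 mm

k = Gd⁴/(8D³N_a) = (68.7×10³)(9.9⁴)/(8·90.0³·17) = 6.6563 N/mm
δ = F/k = 121 / 6.6563 = 18.178 mm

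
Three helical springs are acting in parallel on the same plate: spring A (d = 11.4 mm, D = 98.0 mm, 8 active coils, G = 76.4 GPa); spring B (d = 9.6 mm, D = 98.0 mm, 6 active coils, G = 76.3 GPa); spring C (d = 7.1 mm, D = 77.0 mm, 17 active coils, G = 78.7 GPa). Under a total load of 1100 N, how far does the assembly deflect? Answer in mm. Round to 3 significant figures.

k_A = Gd⁴/(8D³N_a) = (76.4×10³)(11.4⁴)/(8·98.0³·8) = 21.422 N/mm
k_B = Gd⁴/(8D³N_a) = (76.3×10³)(9.6⁴)/(8·98.0³·6) = 14.345 N/mm
k_C = Gd⁴/(8D³N_a) = (78.7×10³)(7.1⁴)/(8·77.0³·17) = 3.221 N/mm
Parallel: k_eq = 21.422 + 14.345 + 3.221 = 38.987 N/mm
δ = F/k_eq = 1100/38.987 = 28.214 mm

28.2 mm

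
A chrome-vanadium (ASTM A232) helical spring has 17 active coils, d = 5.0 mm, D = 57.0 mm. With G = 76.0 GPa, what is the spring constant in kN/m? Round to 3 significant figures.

k = Gd⁴/(8D³N_a) = (76.0×10³ × 5.0⁴) / (8 × 57.0³ × 17)
  = 4.75e+07 / 2.51862e+07 = 1.8859 N/mm

1.89 kN/m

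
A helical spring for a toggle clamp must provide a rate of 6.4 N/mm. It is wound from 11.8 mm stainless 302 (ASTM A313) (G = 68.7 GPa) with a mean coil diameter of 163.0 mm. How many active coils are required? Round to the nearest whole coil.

N_a = Gd⁴/(8D³k) = (68.7×10³ × 11.8⁴)/(8 × 163.0³ × 6.4)
    = 1.33194e+09 / 2.21734e+08 = 6.007 → 6 coils

6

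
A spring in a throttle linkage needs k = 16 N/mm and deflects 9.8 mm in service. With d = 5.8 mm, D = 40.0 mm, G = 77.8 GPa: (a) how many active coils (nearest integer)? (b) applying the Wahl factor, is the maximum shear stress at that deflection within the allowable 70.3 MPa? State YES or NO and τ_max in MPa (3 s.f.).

(a) 11 coils; (b) NO, τ_max = 97.3 MPa

N_a = Gd⁴/(8D³k) = (77.8×10³)(5.8⁴)/(8·40.0³·16) = 10.75 → N_a = 11
Actual rate k = Gd⁴/(8D³·11) = 15.633 N/mm
Working load F = kδ = 15.633·9.8 = 153.2 N
C = 40.0/5.8 = 6.8966; K_W = (4C−1)/(4C−4)+0.615/C = 1.2164
τ_max = K_W·8FD/(πd³) = 1.2164·79.978 = 97.283 MPa
τ_max > 70.3 MPa → exceeds allowable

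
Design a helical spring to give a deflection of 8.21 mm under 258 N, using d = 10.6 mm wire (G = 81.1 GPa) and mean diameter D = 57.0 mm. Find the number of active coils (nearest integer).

Required rate k = F/δ = 258/8.21 = 31.425 N/mm
N_a = Gd⁴/(8D³k) = (81.1×10³ × 10.6⁴)/(8 × 57.0³ × 31.425)
    = 1.02387e+09 / 4.65577e+07 = 21.99 → 22 coils

22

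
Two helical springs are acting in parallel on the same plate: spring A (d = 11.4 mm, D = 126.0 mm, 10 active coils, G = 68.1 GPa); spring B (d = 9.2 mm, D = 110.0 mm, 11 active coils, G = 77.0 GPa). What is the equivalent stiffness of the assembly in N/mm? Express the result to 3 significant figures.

11.9 N/mm

k_A = Gd⁴/(8D³N_a) = (68.1×10³)(11.4⁴)/(8·126.0³·10) = 7.1873 N/mm
k_B = Gd⁴/(8D³N_a) = (77.0×10³)(9.2⁴)/(8·110.0³·11) = 4.7096 N/mm
Parallel: k_eq = 7.1873 + 4.7096 = 11.897 N/mm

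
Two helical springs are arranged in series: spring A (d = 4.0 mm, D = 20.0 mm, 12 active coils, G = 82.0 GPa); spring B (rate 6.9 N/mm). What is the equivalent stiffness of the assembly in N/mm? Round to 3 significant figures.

k_A = Gd⁴/(8D³N_a) = (82.0×10³)(4.0⁴)/(8·20.0³·12) = 27.333 N/mm
Series: 1/k_eq = 1/27.333 + 1/6.9 = 0.18151; k_eq = 5.5093 N/mm

5.51 N/mm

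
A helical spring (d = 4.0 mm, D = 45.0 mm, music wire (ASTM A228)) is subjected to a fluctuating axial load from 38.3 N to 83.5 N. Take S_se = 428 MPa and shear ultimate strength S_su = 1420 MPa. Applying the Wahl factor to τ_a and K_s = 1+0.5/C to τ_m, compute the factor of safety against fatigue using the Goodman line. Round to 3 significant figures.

C = D/d = 45.0/4.0 = 11.2500; K_W = (4C−1)/(4C−4)+0.615/C = 1.1278; K_s = 1+0.5/C = 1.0444
F_a = (F_max−F_min)/2 = 22.6 N; F_m = (F_max+F_min)/2 = 60.9 N
τ_a = K_W·8F_aD/(πd³) = 1.1278 × 40.465 = 45.638 MPa
τ_m = K_s·8F_mD/(πd³) = 1.0444 × 109.04 = 113.89 MPa
Goodman: 1/n_f = τ_a/S_se + τ_m/S_su = 45.638/428 + 113.89/1420 = 0.10663 + 0.08020 = 0.18683
n_f = 1/0.18683 = 5.352

5.35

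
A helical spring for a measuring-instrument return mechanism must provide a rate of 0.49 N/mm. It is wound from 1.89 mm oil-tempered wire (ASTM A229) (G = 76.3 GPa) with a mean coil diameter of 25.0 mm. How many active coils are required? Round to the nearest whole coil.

N_a = Gd⁴/(8D³k) = (76.3×10³ × 1.89⁴)/(8 × 25.0³ × 0.49)
    = 973580 / 61250 = 15.9 → 16 coils

16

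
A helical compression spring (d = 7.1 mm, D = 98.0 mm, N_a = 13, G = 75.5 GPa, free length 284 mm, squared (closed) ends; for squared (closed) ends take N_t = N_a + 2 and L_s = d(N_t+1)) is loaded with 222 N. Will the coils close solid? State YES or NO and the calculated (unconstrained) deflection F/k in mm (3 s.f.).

k = Gd⁴/(8D³N_a) = (75.5×10³)(7.1⁴)/(8·98.0³·13) = 1.9601 N/mm
N_t = 15; L_s = 7.1·16 = 113.6 mm; δ_solid = L₀ − L_s = 284 − 113.6 = 170.4 mm
δ = F/k = 222/1.9601 = 113.26 mm
δ < δ_solid → spring does not go solid

NO, δ = 113 mm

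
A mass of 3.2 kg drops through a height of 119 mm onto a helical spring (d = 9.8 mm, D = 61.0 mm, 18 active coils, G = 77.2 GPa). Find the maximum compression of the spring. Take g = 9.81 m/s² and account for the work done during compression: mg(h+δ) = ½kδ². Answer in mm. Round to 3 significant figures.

20.0 mm

k = Gd⁴/(8D³N_a) = (77.2×10³)(9.8⁴)/(8·61.0³·18) = 21.786 N/mm
W = mg = 3.2 × 9.81 = 31.392 N
½kδ² − Wδ − Wh = 0 → δ = (W + √(W² + 2kWh))/k
δ = (31.392 + √(985.46 + 162767))/21.786 = (31.392 + 404.66)/21.786 = 20.016 mm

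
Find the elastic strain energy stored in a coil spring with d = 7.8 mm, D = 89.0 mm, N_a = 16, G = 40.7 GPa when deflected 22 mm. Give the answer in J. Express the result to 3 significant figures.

0.404 J

k = Gd⁴/(8D³N_a) = (40.7×10³)(7.8⁴)/(8·89.0³·16) = 1.6695 N/mm
U = ½kδ² = 0.5 × 1.6695 × 22² = 404.02 N·mm = 0.40402 J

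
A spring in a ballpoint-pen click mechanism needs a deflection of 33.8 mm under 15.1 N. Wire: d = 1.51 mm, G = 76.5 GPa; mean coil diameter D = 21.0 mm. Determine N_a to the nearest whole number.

12

Required rate k = F/δ = 15.1/33.8 = 0.44675 N/mm
N_a = Gd⁴/(8D³k) = (76.5×10³ × 1.51⁴)/(8 × 21.0³ × 0.44675)
    = 397712 / 33098.5 = 12.02 → 12 coils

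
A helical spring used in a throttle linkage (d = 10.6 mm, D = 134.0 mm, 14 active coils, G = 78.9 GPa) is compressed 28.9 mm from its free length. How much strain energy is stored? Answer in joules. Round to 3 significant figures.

k = Gd⁴/(8D³N_a) = (78.9×10³)(10.6⁴)/(8·134.0³·14) = 3.6963 N/mm
U = ½kδ² = 0.5 × 3.6963 × 28.9² = 1543.6 N·mm = 1.5436 J

1.54 J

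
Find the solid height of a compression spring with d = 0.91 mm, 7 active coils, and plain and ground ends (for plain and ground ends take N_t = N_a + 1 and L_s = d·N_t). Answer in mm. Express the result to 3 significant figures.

plain and ground ends: N_t = N_a + 1 = 7 + 1 = 8
L_s = d·N_t = 0.91 × 8 = 7.28 mm

7.28 mm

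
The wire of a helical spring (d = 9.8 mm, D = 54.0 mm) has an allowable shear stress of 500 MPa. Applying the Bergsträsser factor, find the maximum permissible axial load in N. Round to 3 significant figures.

2710 N

C = D/d = 54.0/9.8 = 5.5102
K_B = (4C+2)/(4C−3) = 24.041/19.041 = 1.2626
τ_max = K·8FD/(πd³) → F_max = τ_allow·πd³/(8DK)
F_max = 500·π·9.8³/(8·54.0·1.2626) = 1.4784e+06/545.44 = 2710.5 N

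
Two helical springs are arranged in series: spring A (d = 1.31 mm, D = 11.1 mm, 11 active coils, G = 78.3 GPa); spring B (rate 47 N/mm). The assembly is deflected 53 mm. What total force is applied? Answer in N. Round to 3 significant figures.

97.6 N

k_A = Gd⁴/(8D³N_a) = (78.3×10³)(1.31⁴)/(8·11.1³·11) = 1.916 N/mm
Series: 1/k_eq = 1/1.916 + 1/47 = 0.5432; k_eq = 1.841 N/mm
F = k_eq·δ = 1.841·53 = 97.57 N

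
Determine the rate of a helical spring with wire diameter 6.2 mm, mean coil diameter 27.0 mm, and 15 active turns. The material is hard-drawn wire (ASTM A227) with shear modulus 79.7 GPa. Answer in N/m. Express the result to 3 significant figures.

k = Gd⁴/(8D³N_a) = (79.7×10³ × 6.2⁴) / (8 × 27.0³ × 15)
  = 1.17767e+08 / 2.36196e+06 = 49.86 N/mm = 49860 N/m

49900 N/m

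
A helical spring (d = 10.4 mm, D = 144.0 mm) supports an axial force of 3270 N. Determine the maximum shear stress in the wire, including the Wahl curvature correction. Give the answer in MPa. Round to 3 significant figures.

1180 MPa

Spring index C = D/d = 144.0/10.4 = 13.8462
K_W = (4C−1)/(4C−4) + 0.615/C = 54.385/51.385 + 0.0444 = 1.1028
τ₀ = 8FD/(πd³) = 8·3270·144.0/(π·10.4³) = 3.76704e+06/3533.9 = 1066 MPa
τ_max = K·τ₀ = 1.1028 × 1066 = 1175.6 MPa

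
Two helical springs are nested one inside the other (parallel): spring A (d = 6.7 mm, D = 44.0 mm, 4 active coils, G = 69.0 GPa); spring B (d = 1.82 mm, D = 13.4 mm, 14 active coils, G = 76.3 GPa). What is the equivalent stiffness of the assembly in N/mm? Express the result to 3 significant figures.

k_A = Gd⁴/(8D³N_a) = (69.0×10³)(6.7⁴)/(8·44.0³·4) = 51.008 N/mm
k_B = Gd⁴/(8D³N_a) = (76.3×10³)(1.82⁴)/(8·13.4³·14) = 3.1065 N/mm
Parallel: k_eq = 51.008 + 3.1065 = 54.115 N/mm

54.1 N/mm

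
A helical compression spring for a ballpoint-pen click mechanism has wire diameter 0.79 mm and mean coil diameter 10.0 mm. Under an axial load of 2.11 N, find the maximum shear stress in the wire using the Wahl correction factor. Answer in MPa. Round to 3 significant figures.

Spring index C = D/d = 10.0/0.79 = 12.6582
K_W = (4C−1)/(4C−4) + 0.615/C = 49.633/46.633 + 0.0486 = 1.1129
τ₀ = 8FD/(πd³) = 8·2.11·10.0/(π·0.79³) = 168.8/1.5489 = 108.98 MPa
τ_max = K·τ₀ = 1.1129 × 108.98 = 121.28 MPa

121 MPa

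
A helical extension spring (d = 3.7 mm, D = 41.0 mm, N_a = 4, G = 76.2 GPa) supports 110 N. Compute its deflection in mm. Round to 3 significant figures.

k = Gd⁴/(8D³N_a) = (76.2×10³)(3.7⁴)/(8·41.0³·4) = 6.4753 N/mm
δ = F/k = 110 / 6.4753 = 16.988 mm

17.0 mm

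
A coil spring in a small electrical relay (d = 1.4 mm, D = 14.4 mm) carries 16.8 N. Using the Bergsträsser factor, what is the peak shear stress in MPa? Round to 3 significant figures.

Spring index C = D/d = 14.4/1.4 = 10.2857
K_B = (4C+2)/(4C−3) = 43.143/38.143 = 1.1311
τ₀ = 8FD/(πd³) = 8·16.8·14.4/(π·1.4³) = 1935.36/8.6205 = 224.51 MPa
τ_max = K·τ₀ = 1.1311 × 224.51 = 253.94 MPa

254 MPa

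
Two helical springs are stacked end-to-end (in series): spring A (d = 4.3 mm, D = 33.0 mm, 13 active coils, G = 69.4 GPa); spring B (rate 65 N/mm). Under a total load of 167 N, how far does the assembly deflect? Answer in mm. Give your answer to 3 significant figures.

k_A = Gd⁴/(8D³N_a) = (69.4×10³)(4.3⁴)/(8·33.0³·13) = 6.3483 N/mm
Series: 1/k_eq = 1/6.3483 + 1/65 = 0.17291; k_eq = 5.7835 N/mm
δ = F/k_eq = 167/5.7835 = 28.875 mm

28.9 mm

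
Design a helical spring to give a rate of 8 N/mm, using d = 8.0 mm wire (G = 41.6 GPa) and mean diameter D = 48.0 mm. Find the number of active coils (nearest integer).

N_a = Gd⁴/(8D³k) = (41.6×10³ × 8.0⁴)/(8 × 48.0³ × 8)
    = 1.70394e+08 / 7.07789e+06 = 24.07 → 24 coils

24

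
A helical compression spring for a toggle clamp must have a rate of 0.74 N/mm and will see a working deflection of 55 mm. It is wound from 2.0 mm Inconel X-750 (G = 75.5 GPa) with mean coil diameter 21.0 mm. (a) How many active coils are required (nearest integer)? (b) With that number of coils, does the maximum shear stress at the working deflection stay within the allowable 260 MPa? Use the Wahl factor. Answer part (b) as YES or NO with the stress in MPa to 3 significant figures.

N_a = Gd⁴/(8D³k) = (75.5×10³)(2.0⁴)/(8·21.0³·0.74) = 22.03 → N_a = 22
Actual rate k = Gd⁴/(8D³·22) = 0.74113 N/mm
Working load F = kδ = 0.74113·55 = 40.762 N
C = 21.0/2.0 = 10.5000; K_W = (4C−1)/(4C−4)+0.615/C = 1.1375
τ_max = K_W·8FD/(πd³) = 1.1375·272.48 = 309.95 MPa
τ_max > 260 MPa → exceeds allowable

(a) 22 coils; (b) NO, τ_max = 310 MPa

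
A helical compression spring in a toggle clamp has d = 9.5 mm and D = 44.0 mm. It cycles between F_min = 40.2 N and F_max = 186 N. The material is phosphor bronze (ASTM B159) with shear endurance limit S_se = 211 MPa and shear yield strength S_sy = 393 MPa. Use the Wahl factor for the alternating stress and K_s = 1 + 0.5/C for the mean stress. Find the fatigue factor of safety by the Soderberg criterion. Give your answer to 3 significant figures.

9.79

C = D/d = 44.0/9.5 = 4.6316; K_W = (4C−1)/(4C−4)+0.615/C = 1.3393; K_s = 1+0.5/C = 1.1080
F_a = (F_max−F_min)/2 = 72.9 N; F_m = (F_max+F_min)/2 = 113.1 N
τ_a = K_W·8F_aD/(πd³) = 1.3393 × 9.5269 = 12.759 MPa
τ_m = K_s·8F_mD/(πd³) = 1.1080 × 14.78 = 16.376 MPa
Soderberg: 1/n_f = τ_a/S_se + τ_m/S_sy = 12.759/211 + 16.376/393 = 0.06047 + 0.04167 = 0.10214
n_f = 1/0.10214 = 9.79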